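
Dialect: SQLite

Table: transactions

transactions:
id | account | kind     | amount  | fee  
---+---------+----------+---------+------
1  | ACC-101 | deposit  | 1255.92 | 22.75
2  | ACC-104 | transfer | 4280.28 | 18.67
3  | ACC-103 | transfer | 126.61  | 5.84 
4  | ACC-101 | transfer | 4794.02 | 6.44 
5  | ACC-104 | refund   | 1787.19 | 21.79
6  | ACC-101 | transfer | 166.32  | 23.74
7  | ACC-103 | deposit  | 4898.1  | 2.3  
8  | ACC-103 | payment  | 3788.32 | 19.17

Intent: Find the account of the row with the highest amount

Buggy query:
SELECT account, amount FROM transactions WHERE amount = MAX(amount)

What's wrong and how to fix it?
Bug: MAX(amount) is an aggregate and cannot be used directly in WHERE

Fix: Wrap MAX in a scalar subquery so WHERE compares against a single value

Corrected query:
SELECT account, amount FROM transactions WHERE amount = (SELECT MAX(amount) FROM transactions)

Result:
account | amount
--------+-------
ACC-103 | 4898.1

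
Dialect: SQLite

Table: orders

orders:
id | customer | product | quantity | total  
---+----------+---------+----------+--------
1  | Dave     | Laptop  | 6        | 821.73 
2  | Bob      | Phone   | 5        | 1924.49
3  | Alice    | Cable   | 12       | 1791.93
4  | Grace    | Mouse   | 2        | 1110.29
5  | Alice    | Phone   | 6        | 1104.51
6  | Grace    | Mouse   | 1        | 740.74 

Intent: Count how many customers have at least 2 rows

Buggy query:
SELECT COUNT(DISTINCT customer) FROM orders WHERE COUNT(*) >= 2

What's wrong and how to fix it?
Bug: COUNT(*) cannot appear in WHERE; the per-group count doesn't exist yet

Fix: Group first with HAVING COUNT(*) >= 2, then COUNT the resulting groups

Corrected query:
SELECT COUNT(*) FROM (SELECT customer FROM orders GROUP BY customer HAVING COUNT(*) >= 2)

Result:
COUNT(*)
--------
2       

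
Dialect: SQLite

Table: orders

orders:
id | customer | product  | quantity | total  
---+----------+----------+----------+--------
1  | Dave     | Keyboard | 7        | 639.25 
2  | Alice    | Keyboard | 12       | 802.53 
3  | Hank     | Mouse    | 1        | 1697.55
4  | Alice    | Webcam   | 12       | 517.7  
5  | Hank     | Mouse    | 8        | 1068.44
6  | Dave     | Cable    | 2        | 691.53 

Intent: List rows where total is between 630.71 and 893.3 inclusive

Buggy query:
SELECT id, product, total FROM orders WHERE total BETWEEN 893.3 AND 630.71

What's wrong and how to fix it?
Bug: The bounds are reversed; BETWEEN a AND b requires a <= b to match anything

Fix: Write BETWEEN 630.71 AND 893.3

Corrected query:
SELECT id, product, total FROM orders WHERE total BETWEEN 630.71 AND 893.3

Result:
id | product  | total 
---+----------+-------
1  | Keyboard | 639.25
2  | Keyboard | 802.53
6  | Cable    | 691.53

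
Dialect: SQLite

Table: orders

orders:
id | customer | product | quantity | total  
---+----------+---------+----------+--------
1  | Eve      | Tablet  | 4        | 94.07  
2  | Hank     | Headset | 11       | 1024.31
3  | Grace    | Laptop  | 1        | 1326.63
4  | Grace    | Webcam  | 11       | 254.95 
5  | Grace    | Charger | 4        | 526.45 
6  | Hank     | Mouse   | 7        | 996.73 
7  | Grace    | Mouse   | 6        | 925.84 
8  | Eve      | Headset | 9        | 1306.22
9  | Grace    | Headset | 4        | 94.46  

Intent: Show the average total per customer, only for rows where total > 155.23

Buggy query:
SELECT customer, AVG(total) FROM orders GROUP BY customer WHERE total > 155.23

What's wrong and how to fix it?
Bug: Row-level WHERE must come before GROUP BY in the clause order

Fix: Move the WHERE clause before GROUP BY

Corrected query:
SELECT customer, AVG(total) FROM orders WHERE total > 155.23 GROUP BY customer

Result:
customer | AVG(total)
---------+-----------
Eve      | 1306.22   
Grace    | 758.4675  
Hank     | 1010.52   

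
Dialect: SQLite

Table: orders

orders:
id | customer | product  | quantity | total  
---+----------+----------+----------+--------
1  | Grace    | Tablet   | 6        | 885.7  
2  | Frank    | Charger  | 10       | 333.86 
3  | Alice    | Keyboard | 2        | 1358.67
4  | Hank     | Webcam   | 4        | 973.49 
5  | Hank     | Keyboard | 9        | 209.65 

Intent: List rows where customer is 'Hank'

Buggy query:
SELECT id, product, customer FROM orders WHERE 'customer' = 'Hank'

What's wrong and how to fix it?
Bug: 'customer' in single quotes is a string literal, not the column; the comparison is literal-vs-literal and never true

Fix: Remove the quotes around the column name (or use double quotes for an identifier)

Corrected query:
SELECT id, product, customer FROM orders WHERE customer = 'Hank'

Result:
id | product  | customer
---+----------+---------
4  | Webcam   | Hank    
5  | Keyboard | Hank    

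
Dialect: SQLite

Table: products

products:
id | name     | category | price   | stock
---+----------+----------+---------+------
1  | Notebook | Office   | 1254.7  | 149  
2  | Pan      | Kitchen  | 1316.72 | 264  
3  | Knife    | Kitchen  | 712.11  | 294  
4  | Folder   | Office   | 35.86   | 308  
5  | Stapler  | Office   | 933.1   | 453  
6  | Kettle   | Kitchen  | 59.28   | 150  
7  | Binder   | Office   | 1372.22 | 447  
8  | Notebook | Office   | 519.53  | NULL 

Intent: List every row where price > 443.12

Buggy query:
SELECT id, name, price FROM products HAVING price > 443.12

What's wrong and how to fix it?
Bug: This is a non-aggregate query (no GROUP BY, no aggregates), so in SQLite the HAVING clause is invalid here; a row-level condition belongs in WHERE

Fix: Replace HAVING with WHERE since the condition applies to individual rows

Corrected query:
SELECT id, name, price FROM products WHERE price > 443.12

Result:
id | name     | price  
---+----------+--------
1  | Notebook | 1254.7 
2  | Pan      | 1316.72
3  | Knife    | 712.11 
5  | Stapler  | 933.1  
7  | Binder   | 1372.22
8  | Notebook | 519.53 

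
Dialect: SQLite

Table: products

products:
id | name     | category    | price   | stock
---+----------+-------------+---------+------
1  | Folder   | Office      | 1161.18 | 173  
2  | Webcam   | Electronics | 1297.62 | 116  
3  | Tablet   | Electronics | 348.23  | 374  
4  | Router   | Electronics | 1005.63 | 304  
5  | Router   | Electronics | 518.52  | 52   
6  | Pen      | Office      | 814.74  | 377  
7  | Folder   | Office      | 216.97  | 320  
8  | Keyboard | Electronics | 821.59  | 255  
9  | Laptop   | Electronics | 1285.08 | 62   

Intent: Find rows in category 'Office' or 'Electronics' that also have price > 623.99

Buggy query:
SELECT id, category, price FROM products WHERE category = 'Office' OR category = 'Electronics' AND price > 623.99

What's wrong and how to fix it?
Bug: Without parentheses, AND is evaluated before OR, so the price filter only applies to the 'Electronics' branch

Fix: Add parentheses around the OR so the AND applies to both alternatives

Corrected query:
SELECT id, category, price FROM products WHERE (category = 'Office' OR category = 'Electronics') AND price > 623.99

Result:
id | category    | price  
---+-------------+--------
1  | Office      | 1161.18
2  | Electronics | 1297.62
4  | Electronics | 1005.63
6  | Office      | 814.74 
8  | Electronics | 821.59 
9  | Electronics | 1285.08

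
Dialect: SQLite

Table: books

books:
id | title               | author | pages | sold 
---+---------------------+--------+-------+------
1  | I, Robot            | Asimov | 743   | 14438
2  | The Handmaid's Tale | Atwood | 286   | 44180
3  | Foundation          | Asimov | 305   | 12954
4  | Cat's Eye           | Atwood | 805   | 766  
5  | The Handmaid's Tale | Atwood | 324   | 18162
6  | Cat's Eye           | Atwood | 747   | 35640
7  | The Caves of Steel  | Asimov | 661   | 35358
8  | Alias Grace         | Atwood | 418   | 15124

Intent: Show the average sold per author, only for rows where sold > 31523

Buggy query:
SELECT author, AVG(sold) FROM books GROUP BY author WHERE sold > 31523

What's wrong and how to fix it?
Bug: Row-level WHERE must come before GROUP BY in the clause order

Fix: Move the WHERE clause before GROUP BY

Corrected query:
SELECT author, AVG(sold) FROM books WHERE sold > 31523 GROUP BY author

Result:
author | AVG(sold)
-------+----------
Asimov | 35358    
Atwood | 39910    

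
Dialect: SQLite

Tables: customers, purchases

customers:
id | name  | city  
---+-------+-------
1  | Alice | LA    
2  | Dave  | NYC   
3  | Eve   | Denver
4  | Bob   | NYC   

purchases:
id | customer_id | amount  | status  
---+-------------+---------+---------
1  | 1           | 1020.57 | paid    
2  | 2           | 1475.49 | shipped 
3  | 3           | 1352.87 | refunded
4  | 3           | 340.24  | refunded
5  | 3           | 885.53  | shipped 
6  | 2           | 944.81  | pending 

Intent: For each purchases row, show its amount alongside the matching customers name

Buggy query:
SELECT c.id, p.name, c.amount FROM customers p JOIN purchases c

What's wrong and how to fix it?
Bug: Missing join condition: each purchases row is matched to all customers rows instead of just its own

Fix: Add ON c.customer_id = p.id to the JOIN

Corrected query:
SELECT c.id, p.name, c.amount FROM customers p JOIN purchases c ON c.customer_id = p.id

Result:
id | name  | amount 
---+-------+--------
1  | Alice | 1020.57
2  | Dave  | 1475.49
3  | Eve   | 1352.87
4  | Eve   | 340.24 
5  | Eve   | 885.53 
6  | Dave  | 944.81 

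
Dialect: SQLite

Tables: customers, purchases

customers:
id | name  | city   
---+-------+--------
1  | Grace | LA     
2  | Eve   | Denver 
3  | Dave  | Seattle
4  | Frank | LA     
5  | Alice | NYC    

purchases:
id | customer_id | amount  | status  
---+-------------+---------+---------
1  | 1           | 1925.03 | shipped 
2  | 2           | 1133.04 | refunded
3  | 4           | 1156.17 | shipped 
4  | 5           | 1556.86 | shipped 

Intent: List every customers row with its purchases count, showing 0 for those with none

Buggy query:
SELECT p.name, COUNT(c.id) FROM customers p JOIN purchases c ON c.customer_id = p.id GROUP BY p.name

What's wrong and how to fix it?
Bug: INNER JOIN drops customers rows that have no matching purchases rows

Fix: Use LEFT JOIN so parents without children still appear (COUNT(c.id) gives 0)

Corrected query:
SELECT p.name, COUNT(c.id) FROM customers p LEFT JOIN purchases c ON c.customer_id = p.id GROUP BY p.name

Result:
name  | COUNT(c.id)
------+------------
Alice | 1          
Dave  | 0          
Eve   | 1          
Frank | 1          
Grace | 1          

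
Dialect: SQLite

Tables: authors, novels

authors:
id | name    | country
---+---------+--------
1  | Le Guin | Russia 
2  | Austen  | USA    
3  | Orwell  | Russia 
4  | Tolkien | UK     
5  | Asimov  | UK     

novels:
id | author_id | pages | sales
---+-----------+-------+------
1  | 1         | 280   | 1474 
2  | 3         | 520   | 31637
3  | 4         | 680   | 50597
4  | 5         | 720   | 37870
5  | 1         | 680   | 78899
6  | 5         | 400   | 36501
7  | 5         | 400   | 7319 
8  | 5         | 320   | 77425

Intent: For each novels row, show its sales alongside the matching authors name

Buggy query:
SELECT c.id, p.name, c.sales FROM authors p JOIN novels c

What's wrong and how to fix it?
Bug: JOIN with no ON clause produces a cartesian product; every novels row pairs with every authors row

Fix: Add ON c.author_id = p.id to the JOIN

Corrected query:
SELECT c.id, p.name, c.sales FROM authors p JOIN novels c ON c.author_id = p.id

Result:
id | name    | sales
---+---------+------
1  | Le Guin | 1474 
2  | Orwell  | 31637
3  | Tolkien | 50597
4  | Asimov  | 37870
5  | Le Guin | 78899
6  | Asimov  | 36501
7  | Asimov  | 7319 
8  | Asimov  | 77425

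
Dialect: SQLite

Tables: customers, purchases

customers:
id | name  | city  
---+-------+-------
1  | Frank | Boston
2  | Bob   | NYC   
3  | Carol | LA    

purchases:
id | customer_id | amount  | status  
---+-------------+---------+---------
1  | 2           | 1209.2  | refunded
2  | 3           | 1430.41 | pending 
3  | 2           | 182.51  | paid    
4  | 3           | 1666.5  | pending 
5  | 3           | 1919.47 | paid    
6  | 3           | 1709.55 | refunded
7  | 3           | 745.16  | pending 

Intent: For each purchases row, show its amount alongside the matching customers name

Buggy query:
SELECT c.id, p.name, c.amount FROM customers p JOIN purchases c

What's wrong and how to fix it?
Bug: Missing join condition: each purchases row is matched to all customers rows instead of just its own

Fix: Specify the join condition linking the foreign key to the parent id

Corrected query:
SELECT c.id, p.name, c.amount FROM customers p JOIN purchases c ON c.customer_id = p.id

Result:
id | name  | amount 
---+-------+--------
1  | Bob   | 1209.2 
2  | Carol | 1430.41
3  | Bob   | 182.51 
4  | Carol | 1666.5 
5  | Carol | 1919.47
6  | Carol | 1709.55
7  | Carol | 745.16 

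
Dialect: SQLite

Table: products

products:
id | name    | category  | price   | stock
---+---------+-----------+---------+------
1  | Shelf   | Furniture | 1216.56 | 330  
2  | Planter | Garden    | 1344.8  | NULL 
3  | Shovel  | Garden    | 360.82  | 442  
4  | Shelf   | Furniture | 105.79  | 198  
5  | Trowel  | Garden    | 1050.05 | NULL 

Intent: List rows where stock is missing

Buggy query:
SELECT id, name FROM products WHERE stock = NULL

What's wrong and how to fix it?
Bug: '= NULL' is always unknown in SQL three-valued logic, so no rows match

Fix: Use IS NULL to test for NULL

Corrected query:
SELECT id, name FROM products WHERE stock IS NULL

Result:
id | name   
---+--------
2  | Planter
5  | Trowel 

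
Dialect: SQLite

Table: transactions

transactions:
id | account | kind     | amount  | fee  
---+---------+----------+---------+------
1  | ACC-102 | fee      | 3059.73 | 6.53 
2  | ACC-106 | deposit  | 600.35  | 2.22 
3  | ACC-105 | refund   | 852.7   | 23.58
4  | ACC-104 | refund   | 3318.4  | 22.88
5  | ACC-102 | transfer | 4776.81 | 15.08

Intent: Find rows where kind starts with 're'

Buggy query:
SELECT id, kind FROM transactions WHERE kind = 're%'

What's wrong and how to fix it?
Bug: Wildcards only work with LIKE; '=' treats '%' as a literal character

Fix: Use LIKE for wildcard pattern matching

Corrected query:
SELECT id, kind FROM transactions WHERE kind LIKE 're%'

Result:
id | kind  
---+-------
3  | refund
4  | refund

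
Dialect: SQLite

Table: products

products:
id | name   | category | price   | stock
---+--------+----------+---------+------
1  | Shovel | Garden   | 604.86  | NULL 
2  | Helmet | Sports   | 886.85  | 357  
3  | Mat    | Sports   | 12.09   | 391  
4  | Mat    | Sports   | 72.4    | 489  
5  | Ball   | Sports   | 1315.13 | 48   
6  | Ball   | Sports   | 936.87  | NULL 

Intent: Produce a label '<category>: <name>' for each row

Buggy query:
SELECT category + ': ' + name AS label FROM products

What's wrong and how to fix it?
Bug: SQLite uses || for string concatenation; + coerces text to numbers (yielding 0)

Fix: Replace + with || to concatenate text

Corrected query:
SELECT category || ': ' || name AS label FROM products

Result:
label         
--------------
Garden: Shovel
Sports: Helmet
Sports: Mat   
Sports: Mat   
Sports: Ball  
Sports: Ball  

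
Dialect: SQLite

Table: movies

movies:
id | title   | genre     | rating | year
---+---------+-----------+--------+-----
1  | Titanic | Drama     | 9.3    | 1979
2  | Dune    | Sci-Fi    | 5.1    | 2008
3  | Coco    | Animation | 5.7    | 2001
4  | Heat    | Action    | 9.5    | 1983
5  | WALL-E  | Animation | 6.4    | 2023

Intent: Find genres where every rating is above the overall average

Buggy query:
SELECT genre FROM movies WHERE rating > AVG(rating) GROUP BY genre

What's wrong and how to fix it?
Bug: WHERE evaluates per row before aggregation, so AVG() is unavailable

Fix: Use a subquery for AVG and a HAVING MIN(...) filter so the condition holds for every row in the group

Corrected query:
SELECT genre FROM movies GROUP BY genre HAVING MIN(rating) > (SELECT AVG(rating) FROM movies)

Result:
genre 
------
Action
Drama 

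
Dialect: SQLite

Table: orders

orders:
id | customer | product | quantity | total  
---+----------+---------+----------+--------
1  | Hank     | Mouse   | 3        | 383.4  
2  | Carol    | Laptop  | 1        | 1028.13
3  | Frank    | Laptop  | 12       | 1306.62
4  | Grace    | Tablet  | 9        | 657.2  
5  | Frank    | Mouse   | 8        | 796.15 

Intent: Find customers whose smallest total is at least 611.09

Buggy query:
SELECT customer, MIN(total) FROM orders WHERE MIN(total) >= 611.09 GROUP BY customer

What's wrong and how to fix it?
Bug: MIN() in WHERE is a misuse of aggregate

Fix: Replace WHERE with HAVING after the GROUP BY

Corrected query:
SELECT customer, MIN(total) FROM orders GROUP BY customer HAVING MIN(total) >= 611.09

Result:
customer | MIN(total)
---------+-----------
Carol    | 1028.13   
Frank    | 796.15    
Grace    | 657.2     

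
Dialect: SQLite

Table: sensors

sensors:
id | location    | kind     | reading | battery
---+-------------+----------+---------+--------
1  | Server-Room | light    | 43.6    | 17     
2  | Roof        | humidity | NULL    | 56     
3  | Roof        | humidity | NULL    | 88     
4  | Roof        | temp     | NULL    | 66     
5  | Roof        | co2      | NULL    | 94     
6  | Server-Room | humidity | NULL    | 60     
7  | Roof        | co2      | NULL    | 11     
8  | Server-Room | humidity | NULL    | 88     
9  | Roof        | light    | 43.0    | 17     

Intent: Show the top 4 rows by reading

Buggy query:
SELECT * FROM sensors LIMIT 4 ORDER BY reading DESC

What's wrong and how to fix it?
Bug: ORDER BY cannot follow LIMIT; LIMIT is the final clause

Fix: Swap the clauses: ORDER BY first, then LIMIT

Corrected query:
SELECT * FROM sensors ORDER BY reading DESC LIMIT 4

Result:
id | location    | kind     | reading | battery
---+-------------+----------+---------+--------
1  | Server-Room | light    | 43.6    | 17     
9  | Roof        | light    | 43      | 17     
2  | Roof        | humidity | NULL    | 56     
3  | Roof        | humidity | NULL    | 88     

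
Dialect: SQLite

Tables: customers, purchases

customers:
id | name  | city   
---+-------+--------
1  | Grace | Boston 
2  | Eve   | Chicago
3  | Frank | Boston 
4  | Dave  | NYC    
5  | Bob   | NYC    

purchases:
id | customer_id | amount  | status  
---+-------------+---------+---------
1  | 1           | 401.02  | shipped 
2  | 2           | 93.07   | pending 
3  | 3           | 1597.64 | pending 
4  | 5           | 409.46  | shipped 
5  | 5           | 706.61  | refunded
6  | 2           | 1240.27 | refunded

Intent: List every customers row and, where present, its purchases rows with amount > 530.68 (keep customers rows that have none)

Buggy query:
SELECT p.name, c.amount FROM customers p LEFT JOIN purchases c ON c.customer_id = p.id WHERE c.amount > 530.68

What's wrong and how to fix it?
Bug: A WHERE condition on the right-hand table after LEFT JOIN drops unmatched parents

Fix: Move the right-table condition into the ON clause so unmatched parents are kept

Corrected query:
SELECT p.name, c.amount FROM customers p LEFT JOIN purchases c ON c.customer_id = p.id AND c.amount > 530.68

Result:
name  | amount 
------+--------
Grace | NULL   
Eve   | 1240.27
Frank | 1597.64
Dave  | NULL   
Bob   | 706.61 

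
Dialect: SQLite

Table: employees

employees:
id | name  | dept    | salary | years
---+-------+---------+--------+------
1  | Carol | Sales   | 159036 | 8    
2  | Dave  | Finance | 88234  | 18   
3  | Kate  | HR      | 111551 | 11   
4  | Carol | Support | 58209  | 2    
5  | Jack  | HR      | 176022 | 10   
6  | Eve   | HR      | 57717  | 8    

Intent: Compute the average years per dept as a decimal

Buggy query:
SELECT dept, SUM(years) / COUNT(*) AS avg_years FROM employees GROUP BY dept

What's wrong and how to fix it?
Bug: SUM(years) and COUNT(*) are both integers; the division truncates the fractional part

Fix: Cast one side to REAL so the division keeps the fractional part

Corrected query:
SELECT dept, SUM(years) * 1.0 / COUNT(*) AS avg_years FROM employees GROUP BY dept

Result:
dept    | avg_years
--------+----------
Finance | 18       
HR      | 9.666667 
Sales   | 8        
Support | 2        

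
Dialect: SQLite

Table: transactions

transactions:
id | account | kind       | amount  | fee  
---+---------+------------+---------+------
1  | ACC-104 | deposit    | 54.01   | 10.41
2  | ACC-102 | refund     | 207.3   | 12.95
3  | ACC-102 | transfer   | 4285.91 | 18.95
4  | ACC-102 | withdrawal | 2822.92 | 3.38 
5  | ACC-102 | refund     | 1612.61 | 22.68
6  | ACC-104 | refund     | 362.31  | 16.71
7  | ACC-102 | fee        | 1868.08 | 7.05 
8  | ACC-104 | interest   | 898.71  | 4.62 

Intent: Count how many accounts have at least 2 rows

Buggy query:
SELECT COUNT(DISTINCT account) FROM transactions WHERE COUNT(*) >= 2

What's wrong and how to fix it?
Bug: WHERE filters individual rows, not groups, so a group-level COUNT is invalid there

Fix: Use a subquery that GROUPs and filters with HAVING, then count its rows

Corrected query:
SELECT COUNT(*) FROM (SELECT account FROM transactions GROUP BY account HAVING COUNT(*) >= 2)

Result:
COUNT(*)
--------
2       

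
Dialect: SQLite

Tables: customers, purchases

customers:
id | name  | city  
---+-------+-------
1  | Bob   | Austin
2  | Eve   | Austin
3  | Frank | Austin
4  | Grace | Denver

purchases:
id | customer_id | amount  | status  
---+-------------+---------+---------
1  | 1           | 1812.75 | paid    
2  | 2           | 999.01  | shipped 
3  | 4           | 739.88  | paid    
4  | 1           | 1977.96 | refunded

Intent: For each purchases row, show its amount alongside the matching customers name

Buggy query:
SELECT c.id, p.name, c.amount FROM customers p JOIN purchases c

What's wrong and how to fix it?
Bug: Missing join condition: each purchases row is matched to all customers rows instead of just its own

Fix: Add ON c.customer_id = p.id to the JOIN

Corrected query:
SELECT c.id, p.name, c.amount FROM customers p JOIN purchases c ON c.customer_id = p.id

Result:
id | name  | amount 
---+-------+--------
1  | Bob   | 1812.75
2  | Eve   | 999.01 
3  | Grace | 739.88 
4  | Bob   | 1977.96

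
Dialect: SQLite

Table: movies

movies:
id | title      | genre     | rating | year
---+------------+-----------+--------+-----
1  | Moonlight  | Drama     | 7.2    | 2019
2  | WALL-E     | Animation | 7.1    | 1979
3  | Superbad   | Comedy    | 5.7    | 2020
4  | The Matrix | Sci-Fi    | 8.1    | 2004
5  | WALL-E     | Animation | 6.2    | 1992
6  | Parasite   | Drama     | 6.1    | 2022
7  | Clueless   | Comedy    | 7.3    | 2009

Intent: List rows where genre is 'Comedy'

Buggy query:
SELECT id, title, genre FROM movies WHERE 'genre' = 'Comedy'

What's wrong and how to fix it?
Bug: 'genre' in single quotes is a string literal, not the column; the comparison is literal-vs-literal and never true

Fix: Reference the column as genre without single quotes

Corrected query:
SELECT id, title, genre FROM movies WHERE genre = 'Comedy'

Result:
id | title    | genre 
---+----------+-------
3  | Superbad | Comedy
7  | Clueless | Comedy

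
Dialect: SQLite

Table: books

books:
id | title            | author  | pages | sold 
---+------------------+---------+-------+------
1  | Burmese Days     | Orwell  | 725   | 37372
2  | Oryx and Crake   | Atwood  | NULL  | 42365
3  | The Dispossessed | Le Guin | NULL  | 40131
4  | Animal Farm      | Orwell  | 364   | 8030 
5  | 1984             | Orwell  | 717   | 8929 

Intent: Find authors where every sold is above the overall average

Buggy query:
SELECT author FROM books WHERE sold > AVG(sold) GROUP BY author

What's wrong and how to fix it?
Bug: AVG() is an aggregate; it can't sit directly in WHERE

Fix: Use a subquery for AVG and a HAVING MIN(...) filter so the condition holds for every row in the group

Corrected query:
SELECT author FROM books GROUP BY author HAVING MIN(sold) > (SELECT AVG(sold) FROM books)

Result:
author 
-------
Atwood 
Le Guin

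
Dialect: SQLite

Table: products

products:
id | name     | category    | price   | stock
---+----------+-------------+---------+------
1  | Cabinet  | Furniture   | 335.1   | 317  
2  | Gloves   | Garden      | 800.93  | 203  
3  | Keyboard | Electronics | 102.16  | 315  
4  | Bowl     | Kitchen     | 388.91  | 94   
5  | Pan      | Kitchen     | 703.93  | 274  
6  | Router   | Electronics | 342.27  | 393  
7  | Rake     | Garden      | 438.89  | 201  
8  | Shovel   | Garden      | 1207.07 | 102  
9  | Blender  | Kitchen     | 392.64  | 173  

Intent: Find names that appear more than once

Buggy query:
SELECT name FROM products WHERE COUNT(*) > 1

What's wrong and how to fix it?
Bug: COUNT(*) is an aggregate and cannot be used in WHERE

Fix: Group first, then use HAVING for the count condition

Corrected query:
SELECT name FROM products GROUP BY name HAVING COUNT(*) > 1

Result:
(no rows)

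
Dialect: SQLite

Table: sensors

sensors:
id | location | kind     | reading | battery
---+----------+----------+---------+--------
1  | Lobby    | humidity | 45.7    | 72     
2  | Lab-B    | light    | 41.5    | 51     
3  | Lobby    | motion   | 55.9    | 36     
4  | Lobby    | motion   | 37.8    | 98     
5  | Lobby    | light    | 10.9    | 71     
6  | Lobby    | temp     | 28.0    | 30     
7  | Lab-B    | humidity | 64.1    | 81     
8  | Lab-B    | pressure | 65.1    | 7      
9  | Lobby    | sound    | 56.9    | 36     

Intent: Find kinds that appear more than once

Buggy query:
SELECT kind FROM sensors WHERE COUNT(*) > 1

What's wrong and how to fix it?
Bug: WHERE can't reference COUNT(*); aggregates are computed after WHERE

Fix: Group first, then use HAVING for the count condition

Corrected query:
SELECT kind FROM sensors GROUP BY kind HAVING COUNT(*) > 1

Result:
kind    
--------
humidity
light   
motion  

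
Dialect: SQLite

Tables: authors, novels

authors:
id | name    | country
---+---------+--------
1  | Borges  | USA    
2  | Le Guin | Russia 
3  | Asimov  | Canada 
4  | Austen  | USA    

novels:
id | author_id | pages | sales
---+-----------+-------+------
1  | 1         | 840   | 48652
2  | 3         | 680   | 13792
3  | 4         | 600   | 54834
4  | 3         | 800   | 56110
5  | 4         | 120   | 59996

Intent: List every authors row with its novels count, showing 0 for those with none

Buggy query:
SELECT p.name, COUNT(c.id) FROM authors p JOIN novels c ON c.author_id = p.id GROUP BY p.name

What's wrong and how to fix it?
Bug: INNER JOIN drops authors rows that have no matching novels rows

Fix: Switch to LEFT JOIN to retain unmatched parent rows

Corrected query:
SELECT p.name, COUNT(c.id) FROM authors p LEFT JOIN novels c ON c.author_id = p.id GROUP BY p.name

Result:
name    | COUNT(c.id)
--------+------------
Asimov  | 2          
Austen  | 2          
Borges  | 1          
Le Guin | 0          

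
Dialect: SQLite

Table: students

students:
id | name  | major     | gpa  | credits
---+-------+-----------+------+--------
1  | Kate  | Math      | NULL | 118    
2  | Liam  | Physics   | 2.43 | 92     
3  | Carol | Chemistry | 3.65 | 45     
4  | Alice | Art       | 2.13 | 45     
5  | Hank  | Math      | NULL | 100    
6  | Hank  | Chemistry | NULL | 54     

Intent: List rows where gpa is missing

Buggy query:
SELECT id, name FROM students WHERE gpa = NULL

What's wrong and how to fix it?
Bug: '= NULL' is always unknown in SQL three-valued logic, so no rows match

Fix: Use IS NULL to test for NULL

Corrected query:
SELECT id, name FROM students WHERE gpa IS NULL

Result:
id | name
---+-----
1  | Kate
5  | Hank
6  | Hank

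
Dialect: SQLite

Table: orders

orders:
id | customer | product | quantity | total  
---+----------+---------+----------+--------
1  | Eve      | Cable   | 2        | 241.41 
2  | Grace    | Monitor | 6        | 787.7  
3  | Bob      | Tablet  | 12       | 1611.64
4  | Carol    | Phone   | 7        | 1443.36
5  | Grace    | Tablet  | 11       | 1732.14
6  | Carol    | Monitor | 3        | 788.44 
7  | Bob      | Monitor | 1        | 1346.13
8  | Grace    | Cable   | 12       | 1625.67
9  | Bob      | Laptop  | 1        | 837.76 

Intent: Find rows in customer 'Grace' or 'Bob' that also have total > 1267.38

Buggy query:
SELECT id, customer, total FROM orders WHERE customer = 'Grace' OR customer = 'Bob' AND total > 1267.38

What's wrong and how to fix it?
Bug: AND binds tighter than OR, so this parses as customer = 'Grace' OR (customer = 'Bob' AND total > 1267.38)

Fix: Group the OR with parentheses (or use IN), then AND the threshold

Corrected query:
SELECT id, customer, total FROM orders WHERE (customer = 'Grace' OR customer = 'Bob') AND total > 1267.38

Result:
id | customer | total  
---+----------+--------
3  | Bob      | 1611.64
5  | Grace    | 1732.14
7  | Bob      | 1346.13
8  | Grace    | 1625.67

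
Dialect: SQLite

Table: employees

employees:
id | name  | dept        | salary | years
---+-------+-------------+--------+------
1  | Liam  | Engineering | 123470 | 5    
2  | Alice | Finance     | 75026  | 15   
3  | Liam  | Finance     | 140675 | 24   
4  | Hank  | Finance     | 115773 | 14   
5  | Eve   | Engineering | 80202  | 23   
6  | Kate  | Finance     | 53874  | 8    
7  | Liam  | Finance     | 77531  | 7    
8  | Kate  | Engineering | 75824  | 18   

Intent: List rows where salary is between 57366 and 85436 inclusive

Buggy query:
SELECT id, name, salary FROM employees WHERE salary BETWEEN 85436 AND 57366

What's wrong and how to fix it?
Bug: The bounds are reversed; BETWEEN a AND b requires a <= b to match anything

Fix: Swap the bounds so the smaller value comes first

Corrected query:
SELECT id, name, salary FROM employees WHERE salary BETWEEN 57366 AND 85436

Result:
id | name  | salary
---+-------+-------
2  | Alice | 75026 
5  | Eve   | 80202 
7  | Liam  | 77531 
8  | Kate  | 75824 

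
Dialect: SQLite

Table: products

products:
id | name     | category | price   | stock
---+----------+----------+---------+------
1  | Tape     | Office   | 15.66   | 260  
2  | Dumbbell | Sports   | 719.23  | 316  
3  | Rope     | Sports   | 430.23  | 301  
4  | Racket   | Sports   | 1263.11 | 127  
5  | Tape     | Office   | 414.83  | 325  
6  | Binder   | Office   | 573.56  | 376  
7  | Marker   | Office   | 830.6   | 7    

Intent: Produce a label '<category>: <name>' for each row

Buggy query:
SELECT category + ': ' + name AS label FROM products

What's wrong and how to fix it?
Bug: SQLite uses || for string concatenation; + coerces text to numbers (yielding 0)

Fix: Use the || operator for string concatenation

Corrected query:
SELECT category || ': ' || name AS label FROM products

Result:
label           
----------------
Office: Tape    
Sports: Dumbbell
Sports: Rope    
Sports: Racket  
Office: Tape    
Office: Binder  
Office: Marker  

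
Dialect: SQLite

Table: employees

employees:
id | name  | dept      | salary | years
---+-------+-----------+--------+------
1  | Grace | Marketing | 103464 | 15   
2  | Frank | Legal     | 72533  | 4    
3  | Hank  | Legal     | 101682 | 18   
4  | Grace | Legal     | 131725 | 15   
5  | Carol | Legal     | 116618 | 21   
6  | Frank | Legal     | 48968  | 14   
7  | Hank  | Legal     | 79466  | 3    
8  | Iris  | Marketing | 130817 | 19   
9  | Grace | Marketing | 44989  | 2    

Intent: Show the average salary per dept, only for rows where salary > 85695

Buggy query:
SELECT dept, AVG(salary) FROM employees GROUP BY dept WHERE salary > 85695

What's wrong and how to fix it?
Bug: Row-level WHERE must come before GROUP BY in the clause order

Fix: Place WHERE between FROM and GROUP BY

Corrected query:
SELECT dept, AVG(salary) FROM employees WHERE salary > 85695 GROUP BY dept

Result:
dept      | AVG(salary)
----------+------------
Legal     | 116675     
Marketing | 117140.5   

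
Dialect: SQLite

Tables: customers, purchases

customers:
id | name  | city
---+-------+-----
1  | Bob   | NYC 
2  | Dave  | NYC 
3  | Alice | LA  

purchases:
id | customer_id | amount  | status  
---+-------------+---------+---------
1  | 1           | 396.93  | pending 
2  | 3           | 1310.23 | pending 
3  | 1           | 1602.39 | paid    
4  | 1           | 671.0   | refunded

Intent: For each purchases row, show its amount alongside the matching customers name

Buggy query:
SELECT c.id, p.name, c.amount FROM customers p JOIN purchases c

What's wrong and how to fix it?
Bug: Missing join condition: each purchases row is matched to all customers rows instead of just its own

Fix: Specify the join condition linking the foreign key to the parent id

Corrected query:
SELECT c.id, p.name, c.amount FROM customers p JOIN purchases c ON c.customer_id = p.id

Result:
id | name  | amount 
---+-------+--------
1  | Bob   | 396.93 
2  | Alice | 1310.23
3  | Bob   | 1602.39
4  | Bob   | 671    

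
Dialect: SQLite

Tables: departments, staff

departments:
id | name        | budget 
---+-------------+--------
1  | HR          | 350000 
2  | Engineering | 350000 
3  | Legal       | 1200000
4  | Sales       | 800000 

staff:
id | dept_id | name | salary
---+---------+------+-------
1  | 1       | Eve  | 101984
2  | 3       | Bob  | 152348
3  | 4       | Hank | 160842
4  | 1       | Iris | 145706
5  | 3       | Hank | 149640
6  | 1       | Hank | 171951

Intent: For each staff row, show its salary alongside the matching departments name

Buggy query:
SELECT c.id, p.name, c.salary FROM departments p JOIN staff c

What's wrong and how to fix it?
Bug: Missing join condition: each staff row is matched to all departments rows instead of just its own

Fix: Specify the join condition linking the foreign key to the parent id

Corrected query:
SELECT c.id, p.name, c.salary FROM departments p JOIN staff c ON c.dept_id = p.id

Result:
id | name  | salary
---+-------+-------
1  | HR    | 101984
2  | Legal | 152348
3  | Sales | 160842
4  | HR    | 145706
5  | Legal | 149640
6  | HR    | 171951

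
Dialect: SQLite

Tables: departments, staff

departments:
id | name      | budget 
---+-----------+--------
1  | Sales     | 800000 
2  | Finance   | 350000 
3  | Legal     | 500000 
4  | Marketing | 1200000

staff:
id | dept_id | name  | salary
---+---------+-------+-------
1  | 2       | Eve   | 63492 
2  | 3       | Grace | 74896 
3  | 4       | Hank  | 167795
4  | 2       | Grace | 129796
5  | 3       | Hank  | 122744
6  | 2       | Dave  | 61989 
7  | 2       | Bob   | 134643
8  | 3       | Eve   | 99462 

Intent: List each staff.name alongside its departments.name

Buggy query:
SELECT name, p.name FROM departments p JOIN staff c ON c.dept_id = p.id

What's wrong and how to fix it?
Bug: Both tables have a 'name' column; the unqualified reference is ambiguous

Fix: Qualify the column with its table alias (c.name)

Corrected query:
SELECT c.name, p.name FROM departments p JOIN staff c ON c.dept_id = p.id

Result:
name  | name     
------+----------
Eve   | Finance  
Grace | Legal    
Hank  | Marketing
Grace | Finance  
Hank  | Legal    
Dave  | Finance  
Bob   | Finance  
Eve   | Legal    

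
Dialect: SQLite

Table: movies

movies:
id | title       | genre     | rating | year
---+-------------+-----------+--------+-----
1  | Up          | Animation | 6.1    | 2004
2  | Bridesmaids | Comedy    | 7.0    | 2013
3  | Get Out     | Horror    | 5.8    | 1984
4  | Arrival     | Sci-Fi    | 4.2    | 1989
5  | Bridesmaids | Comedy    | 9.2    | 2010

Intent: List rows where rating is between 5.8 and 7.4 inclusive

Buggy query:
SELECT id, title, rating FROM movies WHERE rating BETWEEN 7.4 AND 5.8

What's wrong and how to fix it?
Bug: BETWEEN expects the lower bound first; with 7.4 AND 5.8 the range is empty

Fix: Swap the bounds so the smaller value comes first

Corrected query:
SELECT id, title, rating FROM movies WHERE rating BETWEEN 5.8 AND 7.4

Result:
id | title       | rating
---+-------------+-------
1  | Up          | 6.1   
2  | Bridesmaids | 7     
3  | Get Out     | 5.8   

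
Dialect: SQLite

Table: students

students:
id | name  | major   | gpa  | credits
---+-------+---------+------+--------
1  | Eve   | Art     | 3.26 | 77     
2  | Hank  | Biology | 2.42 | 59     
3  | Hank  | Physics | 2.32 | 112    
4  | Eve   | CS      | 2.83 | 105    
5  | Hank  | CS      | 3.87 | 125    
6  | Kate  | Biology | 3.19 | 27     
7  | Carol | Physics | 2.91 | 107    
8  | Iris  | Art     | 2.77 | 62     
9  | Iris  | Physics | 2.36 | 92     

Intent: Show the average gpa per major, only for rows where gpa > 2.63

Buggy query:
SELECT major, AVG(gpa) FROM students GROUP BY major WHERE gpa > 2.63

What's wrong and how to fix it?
Bug: WHERE cannot follow GROUP BY

Fix: Place WHERE between FROM and GROUP BY

Corrected query:
SELECT major, AVG(gpa) FROM students WHERE gpa > 2.63 GROUP BY major

Result:
major   | AVG(gpa)
--------+---------
Art     | 3.015   
Biology | 3.19    
CS      | 3.35    
Physics | 2.91    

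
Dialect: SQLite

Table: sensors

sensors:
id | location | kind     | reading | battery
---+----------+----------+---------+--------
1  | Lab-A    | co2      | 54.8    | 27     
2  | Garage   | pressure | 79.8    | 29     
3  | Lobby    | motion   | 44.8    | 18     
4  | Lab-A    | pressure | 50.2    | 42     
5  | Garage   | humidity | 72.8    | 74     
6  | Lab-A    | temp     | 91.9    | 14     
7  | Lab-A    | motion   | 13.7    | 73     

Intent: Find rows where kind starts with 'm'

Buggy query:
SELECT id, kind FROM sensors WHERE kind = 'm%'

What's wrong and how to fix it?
Bug: '=' compares the literal string including the % character; pattern matching needs LIKE

Fix: Use LIKE for wildcard pattern matching

Corrected query:
SELECT id, kind FROM sensors WHERE kind LIKE 'm%'

Result:
id | kind  
---+-------
3  | motion
7  | motion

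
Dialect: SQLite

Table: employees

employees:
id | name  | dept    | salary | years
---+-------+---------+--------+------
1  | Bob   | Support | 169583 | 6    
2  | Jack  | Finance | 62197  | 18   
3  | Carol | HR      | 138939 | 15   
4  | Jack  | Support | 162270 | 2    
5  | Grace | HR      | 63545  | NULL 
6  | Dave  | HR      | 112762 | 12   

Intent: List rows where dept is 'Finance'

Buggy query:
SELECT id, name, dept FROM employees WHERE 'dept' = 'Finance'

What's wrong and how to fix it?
Bug: 'dept' in single quotes is a string literal, not the column; the comparison is literal-vs-literal and never true

Fix: Remove the quotes around the column name (or use double quotes for an identifier)

Corrected query:
SELECT id, name, dept FROM employees WHERE dept = 'Finance'

Result:
id | name | dept   
---+------+--------
2  | Jack | Finance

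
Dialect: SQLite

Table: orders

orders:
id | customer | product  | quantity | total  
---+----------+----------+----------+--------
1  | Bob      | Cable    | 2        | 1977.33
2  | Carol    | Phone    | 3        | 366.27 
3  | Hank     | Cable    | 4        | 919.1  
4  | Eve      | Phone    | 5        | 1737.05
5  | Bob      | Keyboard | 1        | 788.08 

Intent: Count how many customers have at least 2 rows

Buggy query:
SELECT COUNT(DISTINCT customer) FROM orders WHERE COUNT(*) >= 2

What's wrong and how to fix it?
Bug: COUNT(*) cannot appear in WHERE; the per-group count doesn't exist yet

Fix: Group first with HAVING COUNT(*) >= 2, then COUNT the resulting groups

Corrected query:
SELECT COUNT(*) FROM (SELECT customer FROM orders GROUP BY customer HAVING COUNT(*) >= 2)

Result:
COUNT(*)
--------
1       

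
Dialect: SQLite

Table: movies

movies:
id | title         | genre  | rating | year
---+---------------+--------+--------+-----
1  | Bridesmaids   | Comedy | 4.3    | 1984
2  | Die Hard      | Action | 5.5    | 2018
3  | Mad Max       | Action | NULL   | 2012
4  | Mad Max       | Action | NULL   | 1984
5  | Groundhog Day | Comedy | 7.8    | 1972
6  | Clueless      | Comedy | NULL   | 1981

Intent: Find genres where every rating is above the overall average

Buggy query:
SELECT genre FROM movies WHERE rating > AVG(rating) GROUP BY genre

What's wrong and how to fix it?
Bug: WHERE evaluates per row before aggregation, so AVG() is unavailable

Fix: Compute the overall average in a scalar subquery and compare each group's MIN against it in HAVING

Corrected query:
SELECT genre FROM movies GROUP BY genre HAVING MIN(rating) > (SELECT AVG(rating) FROM movies)

Result:
(no rows)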